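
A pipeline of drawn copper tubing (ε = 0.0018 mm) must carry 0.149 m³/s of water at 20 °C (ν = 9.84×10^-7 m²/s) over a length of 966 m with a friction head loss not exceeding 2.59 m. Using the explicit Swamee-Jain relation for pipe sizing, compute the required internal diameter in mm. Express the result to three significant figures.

D ≈ 396 mm

Swamee-Jain (Type III): D = 0.66·[ε^1.25·(LQ²/(gh_f))^4.75 + ν·Q^9.4·(L/(gh_f))^5.2]^0.04
LQ²/(gh_f) = 0.8441; L/(gh_f) = 38.02
Term 1 = ε^1.25·(…)^4.75 = 2.95×10^-8; Term 2 = ν·Q^9.4·(…)^5.2 = 2.74×10^-6
D = 0.66·(2.95×10^-8 + 2.74×10^-6)^0.04 = 0.3956 m = 396 mm
Check: V = 1.21 m/s, Re = 4.87×10^5, f = 0.01322, h_f = 2.42 m ≈ 2.59 m ✓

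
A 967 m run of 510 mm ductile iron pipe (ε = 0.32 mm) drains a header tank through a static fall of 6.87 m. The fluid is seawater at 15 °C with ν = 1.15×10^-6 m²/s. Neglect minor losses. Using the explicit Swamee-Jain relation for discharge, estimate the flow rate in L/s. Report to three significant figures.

Q ≈ 405 L/s

Swamee-Jain (Type II): Q = -0.965·√(gD⁵h_f/L)·ln[ε/(3.7D) + √(3.17ν²L/(gD³h_f))]
√(gD⁵h_f/L) = √(9.81·0.510⁵·6.87/967) = 0.04904
ε/(3.7D) = 1.70×10^-4; √(3.17ν²L/(gD³h_f)) = 2.13×10^-5
Q = -0.965·0.04904·ln(1.909×10^-4) = 0.4053 m³/s
Check: V = 1.98 m/s, Re = 8.80×10^5, f = 0.01817, h_f = 6.91 m ≈ 6.87 m ✓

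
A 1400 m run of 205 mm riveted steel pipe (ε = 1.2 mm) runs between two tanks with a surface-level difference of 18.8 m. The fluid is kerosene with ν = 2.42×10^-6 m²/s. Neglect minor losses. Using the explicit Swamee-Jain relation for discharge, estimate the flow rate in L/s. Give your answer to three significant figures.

Q ≈ 42.5 L/s

Swamee-Jain (Type II): Q = -0.965·√(gD⁵h_f/L)·ln[ε/(3.7D) + √(3.17ν²L/(gD³h_f))]
√(gD⁵h_f/L) = √(9.81·0.205⁵·18.8/1400) = 0.006906
ε/(3.7D) = 0.00158; √(3.17ν²L/(gD³h_f)) = 1.28×10^-4
Q = -0.965·0.006906·ln(0.001710) = 0.04246 m³/s
Check: V = 1.29 m/s, Re = 1.09×10^5, f = 0.03289, h_f = 18.9 m ≈ 18.8 m ✓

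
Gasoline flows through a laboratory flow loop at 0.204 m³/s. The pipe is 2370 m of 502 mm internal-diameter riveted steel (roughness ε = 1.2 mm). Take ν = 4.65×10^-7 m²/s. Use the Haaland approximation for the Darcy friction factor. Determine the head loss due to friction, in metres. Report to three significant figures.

V = 4Q/(πD²) = 4·0.204/(π·0.502²) = 1.031 m/s
Re = VD/ν = 1.031·0.502/4.65×10^-7 = 1.11×10^6 → turbulent
ε/D = 1.2/502 = 0.00239
Haaland: f = 0.02475
h_f = f(L/D)V²/(2g) = 0.02475·(2370/0.502)·1.031²/(2·9.81) = 6.327 m

h_f ≈ 6.33 m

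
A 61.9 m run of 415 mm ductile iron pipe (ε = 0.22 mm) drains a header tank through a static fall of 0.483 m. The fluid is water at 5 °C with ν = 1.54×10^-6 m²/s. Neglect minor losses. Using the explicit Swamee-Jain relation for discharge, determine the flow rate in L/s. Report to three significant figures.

Q ≈ 255 L/s

Swamee-Jain (Type II): Q = -0.965·√(gD⁵h_f/L)·ln[ε/(3.7D) + √(3.17ν²L/(gD³h_f))]
√(gD⁵h_f/L) = √(9.81·0.415⁵·0.483/61.9) = 0.03070
ε/(3.7D) = 1.43×10^-4; √(3.17ν²L/(gD³h_f)) = 3.71×10^-5
Q = -0.965·0.03070·ln(1.803×10^-4) = 0.2554 m³/s
Check: V = 1.89 m/s, Re = 5.09×10^5, f = 0.01795, h_f = 0.486 m ≈ 0.483 m ✓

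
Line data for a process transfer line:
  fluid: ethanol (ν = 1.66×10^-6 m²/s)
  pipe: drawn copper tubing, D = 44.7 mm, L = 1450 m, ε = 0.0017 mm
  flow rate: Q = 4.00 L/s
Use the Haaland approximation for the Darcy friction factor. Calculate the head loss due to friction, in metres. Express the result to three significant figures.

h_f ≈ 209 m

V = 4Q/(πD²) = 4·0.00400/(π·0.0447²) = 2.549 m/s
Re = VD/ν = 2.549·0.0447/1.66×10^-6 = 6.86×10^4 → turbulent
ε/D = 0.0017/44.7 = 3.80×10^-5
Haaland: f = 0.01943
h_f = f(L/D)V²/(2g) = 0.01943·(1450/0.0447)·2.549²/(2·9.81) = 208.7 m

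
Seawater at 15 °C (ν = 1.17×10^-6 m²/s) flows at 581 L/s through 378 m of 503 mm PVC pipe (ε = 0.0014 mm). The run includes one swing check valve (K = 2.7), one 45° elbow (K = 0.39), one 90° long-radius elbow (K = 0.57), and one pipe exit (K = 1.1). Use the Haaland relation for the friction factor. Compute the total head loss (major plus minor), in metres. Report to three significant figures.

V = 4Q/(πD²) = 2.924 m/s; V²/2g = 0.4357 m
Re = 1.26×10^6, ε/D = 2.78×10^-6 → f = 0.01121 (Haaland)
Major: h_f = f(L/D)·V²/2g = 0.01121·751.5·0.4357 = 3.669 m
Minor: ΣK = 4.76; h_m = ΣK·V²/2g = 2.074 m
Total H_L = 3.669 + 2.074 = 5.743 m

H_L ≈ 5.74 m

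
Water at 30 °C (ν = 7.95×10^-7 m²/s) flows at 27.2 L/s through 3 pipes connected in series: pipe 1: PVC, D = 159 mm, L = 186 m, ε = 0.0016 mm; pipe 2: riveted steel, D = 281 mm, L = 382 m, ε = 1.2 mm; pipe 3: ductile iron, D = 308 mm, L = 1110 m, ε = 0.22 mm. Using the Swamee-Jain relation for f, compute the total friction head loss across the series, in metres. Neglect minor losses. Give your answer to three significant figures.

H ≈ 2.55 m

Pipe 1: V = 1.370 m/s, Re = 2.74×10^5, ε/D = 1.01×10^-5, f = 0.01473, h_1 = f(L/D)V²/2g = 1.649 m
Pipe 2: V = 0.4386 m/s, Re = 1.55×10^5, ε/D = 0.00427, f = 0.02985, h_2 = f(L/D)V²/2g = 0.3979 m
Pipe 3: V = 0.3651 m/s, Re = 1.41×10^5, ε/D = 7.14×10^-4, f = 0.02056, h_3 = f(L/D)V²/2g = 0.5034 m
Series → Q common, losses add: H = Σh = 2.550 m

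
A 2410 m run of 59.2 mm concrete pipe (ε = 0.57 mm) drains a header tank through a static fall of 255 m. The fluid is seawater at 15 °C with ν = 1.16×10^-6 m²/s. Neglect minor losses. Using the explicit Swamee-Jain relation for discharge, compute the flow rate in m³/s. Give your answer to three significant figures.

Q ≈ 0.00495 m³/s

Swamee-Jain (Type II): Q = -0.965·√(gD⁵h_f/L)·ln[ε/(3.7D) + √(3.17ν²L/(gD³h_f))]
√(gD⁵h_f/L) = √(9.81·0.0592⁵·255/2410) = 8.688×10^-4
ε/(3.7D) = 0.00260; √(3.17ν²L/(gD³h_f)) = 1.41×10^-4
Q = -0.965·8.688×10^-4·ln(0.002743) = 0.004945 m³/s
Check: V = 1.80 m/s, Re = 9.17×10^4, f = 0.03835, h_f = 257 m ≈ 255 m ✓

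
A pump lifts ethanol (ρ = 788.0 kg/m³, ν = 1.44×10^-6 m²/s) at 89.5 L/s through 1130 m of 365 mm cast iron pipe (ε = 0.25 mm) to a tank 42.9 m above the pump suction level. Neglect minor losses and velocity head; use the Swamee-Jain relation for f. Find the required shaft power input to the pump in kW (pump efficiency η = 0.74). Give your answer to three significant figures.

P_shaft ≈ 42.2 kW

V = 4Q/(πD²) = 0.8554 m/s; Re = 2.17×10^5; ε/D = 6.85×10^-4; f = 0.01973
h_f = f(L/D)V²/2g = 2.278 m
Total head H = z + h_f = 42.9 + 2.278 = 45.18 m
P_hyd = ρgQH = 788.0·9.81·0.0895·45.18 = 31.26 kW
P_shaft = P_hyd/η = 31.26/0.74 = 42.24 kW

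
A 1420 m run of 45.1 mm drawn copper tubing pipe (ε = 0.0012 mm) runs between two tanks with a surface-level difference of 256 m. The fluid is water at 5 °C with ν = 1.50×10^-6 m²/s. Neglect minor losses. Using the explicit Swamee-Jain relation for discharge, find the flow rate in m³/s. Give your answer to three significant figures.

Q ≈ 0.00468 m³/s

Swamee-Jain (Type II): Q = -0.965·√(gD⁵h_f/L)·ln[ε/(3.7D) + √(3.17ν²L/(gD³h_f))]
√(gD⁵h_f/L) = √(9.81·0.0451⁵·256/1420) = 5.744×10^-4
ε/(3.7D) = 7.19×10^-6; √(3.17ν²L/(gD³h_f)) = 2.10×10^-4
Q = -0.965·5.744×10^-4·ln(2.169×10^-4) = 0.004677 m³/s
Check: V = 2.93 m/s, Re = 8.80×10^4, f = 0.01850, h_f = 254 m ≈ 256 m ✓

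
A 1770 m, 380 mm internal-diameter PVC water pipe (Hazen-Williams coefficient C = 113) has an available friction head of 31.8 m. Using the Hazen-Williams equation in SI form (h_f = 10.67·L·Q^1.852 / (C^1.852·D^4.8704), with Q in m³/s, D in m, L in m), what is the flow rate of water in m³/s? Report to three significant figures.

Q ≈ 0.282 m³/s

Rearranging: Q = [h_f·C^1.852·D^4.8704 / (10.67·L)]^(1/1.852)
Q = [31.8·113^1.852·0.380^4.8704 / (10.67·1770)]^0.540 = 0.2820 m³/s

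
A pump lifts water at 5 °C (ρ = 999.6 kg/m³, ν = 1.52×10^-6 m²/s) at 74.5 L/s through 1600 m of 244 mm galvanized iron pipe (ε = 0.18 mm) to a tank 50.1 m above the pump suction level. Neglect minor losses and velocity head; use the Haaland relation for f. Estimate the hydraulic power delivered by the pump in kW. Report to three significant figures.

V = 4Q/(πD²) = 1.593 m/s; Re = 2.56×10^5; ε/D = 7.38×10^-4; f = 0.01950
h_f = f(L/D)V²/2g = 16.54 m
Total head H = z + h_f = 50.1 + 16.54 = 66.64 m
P_hyd = ρgQH = 999.6·9.81·0.0745·66.64 = 48.69 kW

P_hyd ≈ 48.7 kW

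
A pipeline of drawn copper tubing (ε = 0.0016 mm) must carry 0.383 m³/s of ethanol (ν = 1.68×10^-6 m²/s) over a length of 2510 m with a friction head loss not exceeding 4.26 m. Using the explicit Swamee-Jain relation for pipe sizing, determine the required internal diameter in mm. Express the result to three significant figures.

Swamee-Jain (Type III): D = 0.66·[ε^1.25·(LQ²/(gh_f))^4.75 + ν·Q^9.4·(L/(gh_f))^5.2]^0.04
LQ²/(gh_f) = 8.810; L/(gh_f) = 60.06
Term 1 = ε^1.25·(…)^4.75 = 0.00175; Term 2 = ν·Q^9.4·(…)^5.2 = 0.360
D = 0.66·(0.00175 + 0.360)^0.04 = 0.6337 m = 634 mm
Check: V = 1.21 m/s, Re = 4.58×10^5, f = 0.01334, h_f = 3.97 m ≈ 4.26 m ✓

D ≈ 634 mm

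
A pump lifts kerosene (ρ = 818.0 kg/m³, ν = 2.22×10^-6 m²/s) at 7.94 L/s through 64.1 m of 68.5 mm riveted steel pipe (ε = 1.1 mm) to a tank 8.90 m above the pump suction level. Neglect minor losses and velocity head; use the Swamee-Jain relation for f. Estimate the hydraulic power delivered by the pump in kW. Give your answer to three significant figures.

P_hyd ≈ 1.21 kW

V = 4Q/(πD²) = 2.155 m/s; Re = 6.65×10^4; ε/D = 0.0161; f = 0.04577
h_f = f(L/D)V²/2g = 10.13 m
Total head H = z + h_f = 8.90 + 10.13 = 19.03 m
P_hyd = ρgQH = 818.0·9.81·0.00794·19.03 = 1.213 kW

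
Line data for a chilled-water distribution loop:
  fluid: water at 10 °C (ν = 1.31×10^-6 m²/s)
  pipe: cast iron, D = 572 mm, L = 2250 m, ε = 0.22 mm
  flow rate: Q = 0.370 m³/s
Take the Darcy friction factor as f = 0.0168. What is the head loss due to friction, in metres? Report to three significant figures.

V = 4Q/(πD²) = 4·0.370/(π·0.572²) = 1.440 m/s
h_f = f(L/D)V²/(2g) = 0.01680·(2250/0.572)·1.440²/(2·9.81) = 6.983 m

h_f ≈ 6.98 m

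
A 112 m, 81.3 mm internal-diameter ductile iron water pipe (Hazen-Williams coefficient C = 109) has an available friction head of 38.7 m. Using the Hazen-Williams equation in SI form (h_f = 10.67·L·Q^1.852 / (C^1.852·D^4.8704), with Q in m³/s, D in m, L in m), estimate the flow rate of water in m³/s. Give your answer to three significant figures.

Rearranging: Q = [h_f·C^1.852·D^4.8704 / (10.67·L)]^(1/1.852)
Q = [38.7·109^1.852·0.0813^4.8704 / (10.67·112)]^0.540 = 0.02327 m³/s

Q ≈ 0.0233 m³/s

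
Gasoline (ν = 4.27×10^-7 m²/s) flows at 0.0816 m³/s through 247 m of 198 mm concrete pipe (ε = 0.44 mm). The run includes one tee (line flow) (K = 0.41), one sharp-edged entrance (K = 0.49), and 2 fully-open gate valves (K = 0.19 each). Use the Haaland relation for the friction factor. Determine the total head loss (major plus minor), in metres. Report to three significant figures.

H_L ≈ 11.3 m

V = 4Q/(πD²) = 2.650 m/s; V²/2g = 0.3580 m
Re = 1.23×10^6, ε/D = 0.00222 → f = 0.02426 (Haaland)
Major: h_f = f(L/D)·V²/2g = 0.02426·1247·0.3580 = 10.83 m
Minor: ΣK = 1.28; h_m = ΣK·V²/2g = 0.4582 m
Total H_L = 10.83 + 0.4582 = 11.29 m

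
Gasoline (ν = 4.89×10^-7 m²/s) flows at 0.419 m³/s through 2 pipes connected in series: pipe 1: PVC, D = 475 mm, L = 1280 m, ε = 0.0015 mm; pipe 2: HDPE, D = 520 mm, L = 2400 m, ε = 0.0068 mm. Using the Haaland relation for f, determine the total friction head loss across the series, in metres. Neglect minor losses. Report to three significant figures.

Pipe 1: V = 2.364 m/s, Re = 2.30×10^6, ε/D = 3.16×10^-6, f = 0.01022, h_1 = f(L/D)V²/2g = 7.845 m
Pipe 2: V = 1.973 m/s, Re = 2.10×10^6, ε/D = 1.31×10^-5, f = 0.01067, h_2 = f(L/D)V²/2g = 9.767 m
Series → Q common, losses add: H = Σh = 17.61 m

H ≈ 17.6 m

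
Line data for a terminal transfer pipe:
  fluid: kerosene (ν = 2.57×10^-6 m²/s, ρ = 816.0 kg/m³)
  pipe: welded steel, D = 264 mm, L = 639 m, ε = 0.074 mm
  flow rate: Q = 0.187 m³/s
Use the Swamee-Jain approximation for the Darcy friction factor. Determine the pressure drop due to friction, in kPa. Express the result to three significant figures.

Δp ≈ 192 kPa

V = 4Q/(πD²) = 4·0.187/(π·0.264²) = 3.416 m/s
Re = VD/ν = 3.416·0.264/2.57×10^-6 = 3.51×10^5 → turbulent
ε/D = 0.074/264 = 2.80×10^-4
Swamee-Jain: f = 0.01668
h_f = f(L/D)V²/(2g) = 0.01668·(639/0.264)·3.416²/(2·9.81) = 24.01 m
Δp = ρg·h_f = 816.0·9.81·24.01 = 192.2 kPa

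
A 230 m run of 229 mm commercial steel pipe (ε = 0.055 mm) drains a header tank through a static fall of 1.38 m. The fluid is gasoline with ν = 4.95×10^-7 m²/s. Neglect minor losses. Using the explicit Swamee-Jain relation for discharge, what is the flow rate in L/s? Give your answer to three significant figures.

Q ≈ 54.2 L/s

Swamee-Jain (Type II): Q = -0.965·√(gD⁵h_f/L)·ln[ε/(3.7D) + √(3.17ν²L/(gD³h_f))]
√(gD⁵h_f/L) = √(9.81·0.229⁵·1.38/230) = 0.006088
ε/(3.7D) = 6.49×10^-5; √(3.17ν²L/(gD³h_f)) = 3.31×10^-5
Q = -0.965·0.006088·ln(9.806×10^-5) = 0.05423 m³/s
Check: V = 1.32 m/s, Re = 6.09×10^5, f = 0.01565, h_f = 1.39 m ≈ 1.38 m ✓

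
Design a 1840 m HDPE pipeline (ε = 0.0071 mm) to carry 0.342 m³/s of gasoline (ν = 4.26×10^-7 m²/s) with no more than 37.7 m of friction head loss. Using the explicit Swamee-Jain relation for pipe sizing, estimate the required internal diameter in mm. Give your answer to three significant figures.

D ≈ 347 mm

Swamee-Jain (Type III): D = 0.66·[ε^1.25·(LQ²/(gh_f))^4.75 + ν·Q^9.4·(L/(gh_f))^5.2]^0.04
LQ²/(gh_f) = 0.5819; L/(gh_f) = 4.975
Term 1 = ε^1.25·(…)^4.75 = 2.80×10^-8; Term 2 = ν·Q^9.4·(…)^5.2 = 7.46×10^-8
D = 0.66·(2.80×10^-8 + 7.46×10^-8)^0.04 = 0.3467 m = 347 mm
Check: V = 3.62 m/s, Re = 2.95×10^6, f = 0.01063, h_f = 37.7 m ≈ 37.7 m ✓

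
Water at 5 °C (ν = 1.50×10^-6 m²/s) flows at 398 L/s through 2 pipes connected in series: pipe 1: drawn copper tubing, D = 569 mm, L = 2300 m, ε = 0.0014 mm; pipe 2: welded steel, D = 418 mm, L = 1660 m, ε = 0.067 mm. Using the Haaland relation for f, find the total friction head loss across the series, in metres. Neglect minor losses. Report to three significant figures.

H ≈ 30.8 m

Pipe 1: V = 1.565 m/s, Re = 5.94×10^5, ε/D = 2.46×10^-6, f = 0.01270, h_1 = f(L/D)V²/2g = 6.410 m
Pipe 2: V = 2.900 m/s, Re = 8.08×10^5, ε/D = 1.60×10^-4, f = 0.01433, h_2 = f(L/D)V²/2g = 24.40 m
Series → Q common, losses add: H = Σh = 30.81 m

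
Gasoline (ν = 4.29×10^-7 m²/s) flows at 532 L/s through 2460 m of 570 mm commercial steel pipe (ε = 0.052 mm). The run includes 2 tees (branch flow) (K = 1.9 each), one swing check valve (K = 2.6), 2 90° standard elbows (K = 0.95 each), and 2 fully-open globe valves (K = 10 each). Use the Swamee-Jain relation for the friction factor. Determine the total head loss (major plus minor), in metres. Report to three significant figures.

H_L ≈ 18.2 m

V = 4Q/(πD²) = 2.085 m/s; V²/2g = 0.2215 m
Re = 2.77×10^6, ε/D = 9.12×10^-5 → f = 0.01251 (Swamee-Jain)
Major: h_f = f(L/D)·V²/2g = 0.01251·4316·0.2215 = 11.96 m
Minor: ΣK = 28.3; h_m = ΣK·V²/2g = 6.269 m
Total H_L = 11.96 + 6.269 = 18.23 m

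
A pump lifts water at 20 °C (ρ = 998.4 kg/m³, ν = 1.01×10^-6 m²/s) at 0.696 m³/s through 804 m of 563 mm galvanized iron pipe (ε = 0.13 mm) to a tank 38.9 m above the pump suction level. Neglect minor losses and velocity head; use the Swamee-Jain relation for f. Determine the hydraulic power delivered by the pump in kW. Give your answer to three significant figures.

V = 4Q/(πD²) = 2.796 m/s; Re = 1.56×10^6; ε/D = 2.31×10^-4; f = 0.01480
h_f = f(L/D)V²/2g = 8.422 m
Total head H = z + h_f = 38.9 + 8.422 = 47.32 m
P_hyd = ρgQH = 998.4·9.81·0.696·47.32 = 322.6 kW

P_hyd ≈ 323 kW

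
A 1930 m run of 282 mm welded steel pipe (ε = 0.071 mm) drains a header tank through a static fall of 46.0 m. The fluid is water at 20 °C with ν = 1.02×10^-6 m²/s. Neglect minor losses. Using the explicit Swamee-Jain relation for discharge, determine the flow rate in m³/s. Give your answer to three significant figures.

Q ≈ 0.183 m³/s

Swamee-Jain (Type II): Q = -0.965·√(gD⁵h_f/L)·ln[ε/(3.7D) + √(3.17ν²L/(gD³h_f))]
√(gD⁵h_f/L) = √(9.81·0.282⁵·46.0/1930) = 0.02042
ε/(3.7D) = 6.80×10^-5; √(3.17ν²L/(gD³h_f)) = 2.51×10^-5
Q = -0.965·0.02042·ln(9.313×10^-5) = 0.1829 m³/s
Check: V = 2.93 m/s, Re = 8.10×10^5, f = 0.01548, h_f = 46.3 m ≈ 46.0 m ✓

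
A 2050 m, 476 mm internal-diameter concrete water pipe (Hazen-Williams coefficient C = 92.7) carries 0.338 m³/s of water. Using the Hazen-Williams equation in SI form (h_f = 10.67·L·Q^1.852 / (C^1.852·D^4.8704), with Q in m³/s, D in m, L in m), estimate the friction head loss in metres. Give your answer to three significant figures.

h_f ≈ 24.8 m

h_f = 10.67·2050·0.338^1.852 / (92.7^1.852·0.476^4.8704) = 24.81 m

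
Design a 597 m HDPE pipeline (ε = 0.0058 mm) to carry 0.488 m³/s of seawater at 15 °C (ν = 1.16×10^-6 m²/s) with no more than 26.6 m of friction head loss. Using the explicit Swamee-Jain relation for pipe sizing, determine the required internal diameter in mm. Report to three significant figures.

D ≈ 349 mm

Swamee-Jain (Type III): D = 0.66·[ε^1.25·(LQ²/(gh_f))^4.75 + ν·Q^9.4·(L/(gh_f))^5.2]^0.04
LQ²/(gh_f) = 0.5448; L/(gh_f) = 2.288
Term 1 = ε^1.25·(…)^4.75 = 1.59×10^-8; Term 2 = ν·Q^9.4·(…)^5.2 = 1.01×10^-7
D = 0.66·(1.59×10^-8 + 1.01×10^-7)^0.04 = 0.3486 m = 349 mm
Check: V = 5.11 m/s, Re = 1.54×10^6, f = 0.01132, h_f = 25.9 m ≈ 26.6 m ✓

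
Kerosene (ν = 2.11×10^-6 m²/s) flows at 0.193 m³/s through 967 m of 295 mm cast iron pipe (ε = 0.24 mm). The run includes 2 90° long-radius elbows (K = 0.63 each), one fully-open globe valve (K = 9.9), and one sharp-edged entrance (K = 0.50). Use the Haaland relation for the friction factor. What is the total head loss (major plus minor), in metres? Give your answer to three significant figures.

V = 4Q/(πD²) = 2.824 m/s; V²/2g = 0.4064 m
Re = 3.95×10^5, ε/D = 8.14×10^-4 → f = 0.01948 (Haaland)
Major: h_f = f(L/D)·V²/2g = 0.01948·3278·0.4064 = 25.95 m
Minor: ΣK = 11.7; h_m = ΣK·V²/2g = 4.739 m
Total H_L = 25.95 + 4.739 = 30.69 m

H_L ≈ 30.7 m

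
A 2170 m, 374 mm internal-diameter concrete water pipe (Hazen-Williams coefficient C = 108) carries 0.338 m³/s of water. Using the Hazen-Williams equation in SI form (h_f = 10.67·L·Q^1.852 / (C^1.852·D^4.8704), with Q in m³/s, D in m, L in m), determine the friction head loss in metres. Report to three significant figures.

h_f = 10.67·2170·0.338^1.852 / (108^1.852·0.374^4.8704) = 64.06 m

h_f ≈ 64.1 m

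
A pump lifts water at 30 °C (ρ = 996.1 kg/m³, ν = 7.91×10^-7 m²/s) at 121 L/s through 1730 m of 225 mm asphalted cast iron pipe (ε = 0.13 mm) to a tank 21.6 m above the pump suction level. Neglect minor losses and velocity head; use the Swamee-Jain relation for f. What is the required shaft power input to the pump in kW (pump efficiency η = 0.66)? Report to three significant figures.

V = 4Q/(πD²) = 3.043 m/s; Re = 8.66×10^5; ε/D = 5.78×10^-4; f = 0.01788
h_f = f(L/D)V²/2g = 64.88 m
Total head H = z + h_f = 21.6 + 64.88 = 86.48 m
P_hyd = ρgQH = 996.1·9.81·0.121·86.48 = 102.3 kW
P_shaft = P_hyd/η = 102.3/0.66 = 154.9 kW

P_shaft ≈ 155 kW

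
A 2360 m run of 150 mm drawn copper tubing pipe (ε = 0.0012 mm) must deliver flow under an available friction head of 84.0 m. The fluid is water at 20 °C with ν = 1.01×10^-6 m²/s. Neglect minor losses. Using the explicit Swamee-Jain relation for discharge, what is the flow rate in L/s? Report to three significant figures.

Swamee-Jain (Type II): Q = -0.965·√(gD⁵h_f/L)·ln[ε/(3.7D) + √(3.17ν²L/(gD³h_f))]
√(gD⁵h_f/L) = √(9.81·0.150⁵·84.0/2360) = 0.005149
ε/(3.7D) = 2.16×10^-6; √(3.17ν²L/(gD³h_f)) = 5.24×10^-5
Q = -0.965·0.005149·ln(5.455×10^-5) = 0.04878 m³/s
Check: V = 2.76 m/s, Re = 4.10×10^5, f = 0.01368, h_f = 83.6 m ≈ 84.0 m ✓

Q ≈ 48.8 L/s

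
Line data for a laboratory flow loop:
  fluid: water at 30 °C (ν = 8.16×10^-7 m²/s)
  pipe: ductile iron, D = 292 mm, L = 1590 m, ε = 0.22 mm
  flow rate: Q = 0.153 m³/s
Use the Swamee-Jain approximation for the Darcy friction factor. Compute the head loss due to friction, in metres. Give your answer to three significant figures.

h_f ≈ 27.4 m

V = 4Q/(πD²) = 4·0.153/(π·0.292²) = 2.285 m/s
Re = VD/ν = 2.285·0.292/8.16×10^-7 = 8.18×10^5 → turbulent
ε/D = 0.22/292 = 7.53×10^-4
Swamee-Jain: f = 0.01891
h_f = f(L/D)V²/(2g) = 0.01891·(1590/0.292)·2.285²/(2·9.81) = 27.39 m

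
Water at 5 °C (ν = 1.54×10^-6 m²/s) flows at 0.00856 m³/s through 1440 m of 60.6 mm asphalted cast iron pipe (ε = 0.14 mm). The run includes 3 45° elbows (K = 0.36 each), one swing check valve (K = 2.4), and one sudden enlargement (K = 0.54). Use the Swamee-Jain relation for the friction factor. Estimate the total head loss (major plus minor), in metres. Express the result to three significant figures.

H_L ≈ 278 m

V = 4Q/(πD²) = 2.968 m/s; V²/2g = 0.4489 m
Re = 1.17×10^5, ε/D = 0.00231 → f = 0.02590 (Swamee-Jain)
Major: h_f = f(L/D)·V²/2g = 0.02590·23762·0.4489 = 276.3 m
Minor: ΣK = 4.02; h_m = ΣK·V²/2g = 1.805 m
Total H_L = 276.3 + 1.805 = 278.1 m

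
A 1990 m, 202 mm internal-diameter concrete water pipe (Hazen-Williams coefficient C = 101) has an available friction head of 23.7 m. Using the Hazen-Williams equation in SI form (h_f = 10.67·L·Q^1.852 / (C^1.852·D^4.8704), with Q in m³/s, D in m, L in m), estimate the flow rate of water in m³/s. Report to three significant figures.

Rearranging: Q = [h_f·C^1.852·D^4.8704 / (10.67·L)]^(1/1.852)
Q = [23.7·101^1.852·0.202^4.8704 / (10.67·1990)]^0.540 = 0.03832 m³/s

Q ≈ 0.0383 m³/s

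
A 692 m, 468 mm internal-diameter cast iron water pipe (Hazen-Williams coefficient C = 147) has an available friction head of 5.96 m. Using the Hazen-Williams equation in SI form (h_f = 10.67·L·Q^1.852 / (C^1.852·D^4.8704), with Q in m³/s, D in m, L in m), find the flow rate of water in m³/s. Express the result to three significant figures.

Rearranging: Q = [h_f·C^1.852·D^4.8704 / (10.67·L)]^(1/1.852)
Q = [5.96·147^1.852·0.468^4.8704 / (10.67·692)]^0.540 = 0.4266 m³/s

Q ≈ 0.427 m³/s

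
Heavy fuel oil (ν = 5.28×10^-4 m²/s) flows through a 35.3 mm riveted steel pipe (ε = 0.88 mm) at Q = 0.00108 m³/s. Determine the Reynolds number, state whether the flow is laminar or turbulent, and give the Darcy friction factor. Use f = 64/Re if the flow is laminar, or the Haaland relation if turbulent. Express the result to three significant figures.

V = 4Q/(πD²) = 1.104 m/s
Re = VD/ν = 1.104·0.0353/5.28×10^-4 = 73.8
Re < 2300 → laminar → f = 64/Re = 0.8675

Re ≈ 73.8; laminar; f = 64/Re ≈ 0.867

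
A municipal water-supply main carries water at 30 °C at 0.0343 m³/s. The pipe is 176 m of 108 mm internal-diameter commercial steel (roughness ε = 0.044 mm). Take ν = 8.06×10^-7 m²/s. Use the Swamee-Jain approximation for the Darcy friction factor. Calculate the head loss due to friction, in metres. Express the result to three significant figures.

V = 4Q/(πD²) = 4·0.0343/(π·0.108²) = 3.744 m/s
Re = VD/ν = 3.744·0.108/8.06×10^-7 = 5.02×10^5 → turbulent
ε/D = 0.044/108 = 4.07×10^-4
Swamee-Jain: f = 0.01716
h_f = f(L/D)V²/(2g) = 0.01716·(176/0.108)·3.744²/(2·9.81) = 19.99 m

h_f ≈ 20.0 m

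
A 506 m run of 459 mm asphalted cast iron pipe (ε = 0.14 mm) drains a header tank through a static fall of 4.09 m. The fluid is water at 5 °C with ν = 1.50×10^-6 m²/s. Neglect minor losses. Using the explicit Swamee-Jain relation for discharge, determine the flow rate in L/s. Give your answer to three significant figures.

Q ≈ 353 L/s

Swamee-Jain (Type II): Q = -0.965·√(gD⁵h_f/L)·ln[ε/(3.7D) + √(3.17ν²L/(gD³h_f))]
√(gD⁵h_f/L) = √(9.81·0.459⁵·4.09/506) = 0.04019
ε/(3.7D) = 8.24×10^-5; √(3.17ν²L/(gD³h_f)) = 3.05×10^-5
Q = -0.965·0.04019·ln(1.129×10^-4) = 0.3525 m³/s
Check: V = 2.13 m/s, Re = 6.52×10^5, f = 0.01614, h_f = 4.12 m ≈ 4.09 m ✓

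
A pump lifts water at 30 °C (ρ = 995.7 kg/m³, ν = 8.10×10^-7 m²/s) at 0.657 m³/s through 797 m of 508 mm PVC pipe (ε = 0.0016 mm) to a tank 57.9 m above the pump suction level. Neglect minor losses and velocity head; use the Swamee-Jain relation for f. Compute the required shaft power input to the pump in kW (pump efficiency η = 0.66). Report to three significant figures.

P_shaft ≈ 648 kW

V = 4Q/(πD²) = 3.242 m/s; Re = 2.03×10^6; ε/D = 3.15×10^-6; f = 0.01046
h_f = f(L/D)V²/2g = 8.789 m
Total head H = z + h_f = 57.9 + 8.789 = 66.69 m
P_hyd = ρgQH = 995.7·9.81·0.657·66.69 = 428.0 kW
P_shaft = P_hyd/η = 428.0/0.66 = 648.4 kW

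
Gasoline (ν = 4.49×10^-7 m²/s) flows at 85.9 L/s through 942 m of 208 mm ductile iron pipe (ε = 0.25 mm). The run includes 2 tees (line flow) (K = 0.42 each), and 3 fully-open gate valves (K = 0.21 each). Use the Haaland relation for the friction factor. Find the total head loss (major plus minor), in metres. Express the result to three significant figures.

V = 4Q/(πD²) = 2.528 m/s; V²/2g = 0.3257 m
Re = 1.17×10^6, ε/D = 0.00120 → f = 0.02079 (Haaland)
Major: h_f = f(L/D)·V²/2g = 0.02079·4529·0.3257 = 30.66 m
Minor: ΣK = 1.47; h_m = ΣK·V²/2g = 0.4788 m
Total H_L = 30.66 + 0.4788 = 31.14 m

H_L ≈ 31.1 m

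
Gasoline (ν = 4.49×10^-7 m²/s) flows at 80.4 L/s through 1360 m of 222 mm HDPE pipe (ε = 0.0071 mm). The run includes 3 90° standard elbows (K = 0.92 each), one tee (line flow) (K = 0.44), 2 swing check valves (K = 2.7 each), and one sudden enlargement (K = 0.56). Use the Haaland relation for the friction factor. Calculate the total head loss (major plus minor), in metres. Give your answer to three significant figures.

V = 4Q/(πD²) = 2.077 m/s; V²/2g = 0.2199 m
Re = 1.03×10^6, ε/D = 3.20×10^-5 → f = 0.01215 (Haaland)
Major: h_f = f(L/D)·V²/2g = 0.01215·6126·0.2199 = 16.37 m
Minor: ΣK = 9.16; h_m = ΣK·V²/2g = 2.014 m
Total H_L = 16.37 + 2.014 = 18.38 m

H_L ≈ 18.4 m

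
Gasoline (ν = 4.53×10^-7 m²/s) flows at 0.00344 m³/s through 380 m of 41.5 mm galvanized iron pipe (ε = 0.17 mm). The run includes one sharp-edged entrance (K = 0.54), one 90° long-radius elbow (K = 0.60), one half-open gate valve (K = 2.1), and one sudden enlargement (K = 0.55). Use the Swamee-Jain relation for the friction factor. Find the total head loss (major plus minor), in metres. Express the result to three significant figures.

V = 4Q/(πD²) = 2.543 m/s; V²/2g = 0.3296 m
Re = 2.33×10^5, ε/D = 0.00410 → f = 0.02925 (Swamee-Jain)
Major: h_f = f(L/D)·V²/2g = 0.02925·9157·0.3296 = 88.28 m
Minor: ΣK = 3.79; h_m = ΣK·V²/2g = 1.249 m
Total H_L = 88.28 + 1.249 = 89.52 m

H_L ≈ 89.5 m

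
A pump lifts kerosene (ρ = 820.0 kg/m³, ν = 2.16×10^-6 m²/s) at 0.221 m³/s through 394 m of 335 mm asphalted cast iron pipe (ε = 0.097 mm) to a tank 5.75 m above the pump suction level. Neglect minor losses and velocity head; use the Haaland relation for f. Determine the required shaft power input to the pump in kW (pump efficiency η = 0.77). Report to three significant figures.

P_shaft ≈ 27.5 kW

V = 4Q/(πD²) = 2.507 m/s; Re = 3.89×10^5; ε/D = 2.90×10^-4; f = 0.01636
h_f = f(L/D)V²/2g = 6.167 m
Total head H = z + h_f = 5.75 + 6.167 = 11.92 m
P_hyd = ρgQH = 820.0·9.81·0.221·11.92 = 21.19 kW
P_shaft = P_hyd/η = 21.19/0.77 = 27.51 kW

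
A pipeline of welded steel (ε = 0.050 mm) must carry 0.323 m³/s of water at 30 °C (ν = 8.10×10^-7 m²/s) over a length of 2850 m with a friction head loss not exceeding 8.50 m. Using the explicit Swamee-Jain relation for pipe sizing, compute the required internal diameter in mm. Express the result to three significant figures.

Swamee-Jain (Type III): D = 0.66·[ε^1.25·(LQ²/(gh_f))^4.75 + ν·Q^9.4·(L/(gh_f))^5.2]^0.04
LQ²/(gh_f) = 3.566; L/(gh_f) = 34.18
Term 1 = ε^1.25·(…)^4.75 = 0.00176; Term 2 = ν·Q^9.4·(…)^5.2 = 0.00186
D = 0.66·(0.00176 + 0.00186)^0.04 = 0.5271 m = 527 mm
Check: V = 1.48 m/s, Re = 9.63×10^5, f = 0.01347, h_f = 8.13 m ≈ 8.50 m ✓

D ≈ 527 mm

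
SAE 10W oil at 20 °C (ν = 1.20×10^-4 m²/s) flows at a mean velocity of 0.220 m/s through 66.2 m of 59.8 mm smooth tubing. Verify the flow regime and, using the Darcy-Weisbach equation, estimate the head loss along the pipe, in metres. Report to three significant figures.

h_f ≈ 1.59 m

Re = VD/ν = 0.220·0.05980/1.20×10^-4 = 110 → laminar (Re < 2300)
f = 64/Re = 0.5838
h_f = f(L/D)V²/(2g) = 0.5838·(66.2/0.05980)·0.220²/(2·9.81) = 1.594 m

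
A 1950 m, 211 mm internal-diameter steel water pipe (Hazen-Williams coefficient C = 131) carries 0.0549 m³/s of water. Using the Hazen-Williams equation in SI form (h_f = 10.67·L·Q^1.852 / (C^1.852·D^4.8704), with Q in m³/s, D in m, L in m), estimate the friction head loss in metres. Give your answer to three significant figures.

h_f = 10.67·1950·0.0549^1.852 / (131^1.852·0.211^4.8704) = 22.58 m

h_f ≈ 22.6 m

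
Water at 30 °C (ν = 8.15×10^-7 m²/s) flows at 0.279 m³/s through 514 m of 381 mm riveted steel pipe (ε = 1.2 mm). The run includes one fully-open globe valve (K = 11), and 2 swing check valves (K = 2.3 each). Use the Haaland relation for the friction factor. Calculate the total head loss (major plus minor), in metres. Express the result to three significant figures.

V = 4Q/(πD²) = 2.447 m/s; V²/2g = 0.3052 m
Re = 1.14×10^6, ε/D = 0.00315 → f = 0.02668 (Haaland)
Major: h_f = f(L/D)·V²/2g = 0.02668·1349·0.3052 = 10.99 m
Minor: ΣK = 15.6; h_m = ΣK·V²/2g = 4.762 m
Total H_L = 10.99 + 4.762 = 15.75 m

H_L ≈ 15.7 m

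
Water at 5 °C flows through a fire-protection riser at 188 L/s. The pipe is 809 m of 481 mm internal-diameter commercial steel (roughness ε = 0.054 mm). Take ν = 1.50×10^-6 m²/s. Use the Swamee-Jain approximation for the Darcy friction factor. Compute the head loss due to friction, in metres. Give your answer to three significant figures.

h_f ≈ 1.41 m

V = 4Q/(πD²) = 4·0.188/(π·0.481²) = 1.035 m/s
Re = VD/ν = 1.035·0.481/1.50×10^-6 = 3.32×10^5 → turbulent
ε/D = 0.054/481 = 1.12×10^-4
Swamee-Jain: f = 0.01535
h_f = f(L/D)V²/(2g) = 0.01535·(809/0.481)·1.035²/(2·9.81) = 1.408 m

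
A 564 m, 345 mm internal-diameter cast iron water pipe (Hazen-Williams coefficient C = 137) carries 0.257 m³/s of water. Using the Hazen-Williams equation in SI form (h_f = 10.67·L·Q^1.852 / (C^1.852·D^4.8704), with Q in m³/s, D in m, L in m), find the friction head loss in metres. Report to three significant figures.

h_f = 10.67·564·0.257^1.852 / (137^1.852·0.345^4.8704) = 9.560 m

h_f ≈ 9.56 m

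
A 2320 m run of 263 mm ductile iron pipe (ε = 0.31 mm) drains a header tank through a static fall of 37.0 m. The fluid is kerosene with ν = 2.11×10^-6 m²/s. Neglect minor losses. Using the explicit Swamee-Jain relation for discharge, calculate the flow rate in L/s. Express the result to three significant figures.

Swamee-Jain (Type II): Q = -0.965·√(gD⁵h_f/L)·ln[ε/(3.7D) + √(3.17ν²L/(gD³h_f))]
√(gD⁵h_f/L) = √(9.81·0.263⁵·37.0/2320) = 0.01403
ε/(3.7D) = 3.19×10^-4; √(3.17ν²L/(gD³h_f)) = 7.04×10^-5
Q = -0.965·0.01403·ln(3.890×10^-4) = 0.1063 m³/s
Check: V = 1.96 m/s, Re = 2.44×10^5, f = 0.02165, h_f = 37.3 m ≈ 37.0 m ✓

Q ≈ 106 L/s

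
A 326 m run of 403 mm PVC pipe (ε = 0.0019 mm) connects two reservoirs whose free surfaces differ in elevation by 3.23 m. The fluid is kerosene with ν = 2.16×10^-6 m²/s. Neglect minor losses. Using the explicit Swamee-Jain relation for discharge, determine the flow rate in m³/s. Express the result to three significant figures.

Swamee-Jain (Type II): Q = -0.965·√(gD⁵h_f/L)·ln[ε/(3.7D) + √(3.17ν²L/(gD³h_f))]
√(gD⁵h_f/L) = √(9.81·0.403⁵·3.23/326) = 0.03214
ε/(3.7D) = 1.27×10^-6; √(3.17ν²L/(gD³h_f)) = 4.82×10^-5
Q = -0.965·0.03214·ln(4.949×10^-5) = 0.3075 m³/s
Check: V = 2.41 m/s, Re = 4.50×10^5, f = 0.01341, h_f = 3.21 m ≈ 3.23 m ✓

Q ≈ 0.308 m³/s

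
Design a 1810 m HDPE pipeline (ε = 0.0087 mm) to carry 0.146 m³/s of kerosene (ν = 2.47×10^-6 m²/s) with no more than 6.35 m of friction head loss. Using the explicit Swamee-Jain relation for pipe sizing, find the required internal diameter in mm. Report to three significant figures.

D ≈ 385 mm

Swamee-Jain (Type III): D = 0.66·[ε^1.25·(LQ²/(gh_f))^4.75 + ν·Q^9.4·(L/(gh_f))^5.2]^0.04
LQ²/(gh_f) = 0.6194; L/(gh_f) = 29.06
Term 1 = ε^1.25·(…)^4.75 = 4.85×10^-8; Term 2 = ν·Q^9.4·(…)^5.2 = 1.40×10^-6
D = 0.66·(4.85×10^-8 + 1.40×10^-6)^0.04 = 0.3855 m = 385 mm
Check: V = 1.25 m/s, Re = 1.95×10^5, f = 0.01581, h_f = 5.92 m ≈ 6.35 m ✓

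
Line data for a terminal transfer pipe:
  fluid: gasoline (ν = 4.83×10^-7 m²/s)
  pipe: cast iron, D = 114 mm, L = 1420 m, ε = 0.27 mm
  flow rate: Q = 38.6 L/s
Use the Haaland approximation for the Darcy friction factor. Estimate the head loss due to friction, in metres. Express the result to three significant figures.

V = 4Q/(πD²) = 4·0.0386/(π·0.114²) = 3.782 m/s
Re = VD/ν = 3.782·0.114/4.83×10^-7 = 8.93×10^5 → turbulent
ε/D = 0.27/114 = 0.00237
Haaland: f = 0.02472
h_f = f(L/D)V²/(2g) = 0.02472·(1420/0.114)·3.782²/(2·9.81) = 224.5 m

h_f ≈ 224 m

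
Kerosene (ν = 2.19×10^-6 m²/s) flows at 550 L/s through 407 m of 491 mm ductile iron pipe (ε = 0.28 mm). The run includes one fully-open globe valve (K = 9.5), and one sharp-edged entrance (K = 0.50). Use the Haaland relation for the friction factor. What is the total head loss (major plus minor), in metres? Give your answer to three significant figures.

H_L ≈ 10.7 m

V = 4Q/(πD²) = 2.905 m/s; V²/2g = 0.4301 m
Re = 6.51×10^5, ε/D = 5.70×10^-4 → f = 0.01784 (Haaland)
Major: h_f = f(L/D)·V²/2g = 0.01784·828.9·0.4301 = 6.360 m
Minor: ΣK = 10.0; h_m = ΣK·V²/2g = 4.301 m
Total H_L = 6.360 + 4.301 = 10.66 m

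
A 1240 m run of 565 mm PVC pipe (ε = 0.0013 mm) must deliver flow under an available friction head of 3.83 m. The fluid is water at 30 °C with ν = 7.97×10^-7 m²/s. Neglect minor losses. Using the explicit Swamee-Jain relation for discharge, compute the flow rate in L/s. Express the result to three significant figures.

Swamee-Jain (Type II): Q = -0.965·√(gD⁵h_f/L)·ln[ε/(3.7D) + √(3.17ν²L/(gD³h_f))]
√(gD⁵h_f/L) = √(9.81·0.565⁵·3.83/1240) = 0.04177
ε/(3.7D) = 6.22×10^-7; √(3.17ν²L/(gD³h_f)) = 1.92×10^-5
Q = -0.965·0.04177·ln(1.982×10^-5) = 0.4365 m³/s
Check: V = 1.74 m/s, Re = 1.23×10^6, f = 0.01127, h_f = 3.82 m ≈ 3.83 m ✓

Q ≈ 436 L/s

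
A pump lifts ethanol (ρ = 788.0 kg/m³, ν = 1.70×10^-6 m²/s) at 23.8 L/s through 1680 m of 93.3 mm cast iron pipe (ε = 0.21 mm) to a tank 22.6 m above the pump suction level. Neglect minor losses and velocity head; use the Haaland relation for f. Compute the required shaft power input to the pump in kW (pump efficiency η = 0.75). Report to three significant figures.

P_shaft ≈ 73.7 kW

V = 4Q/(πD²) = 3.481 m/s; Re = 1.91×10^5; ε/D = 0.00225; f = 0.02498
h_f = f(L/D)V²/2g = 277.8 m
Total head H = z + h_f = 22.6 + 277.8 = 300.4 m
P_hyd = ρgQH = 788.0·9.81·0.0238·300.4 = 55.27 kW
P_shaft = P_hyd/η = 55.27/0.75 = 73.70 kW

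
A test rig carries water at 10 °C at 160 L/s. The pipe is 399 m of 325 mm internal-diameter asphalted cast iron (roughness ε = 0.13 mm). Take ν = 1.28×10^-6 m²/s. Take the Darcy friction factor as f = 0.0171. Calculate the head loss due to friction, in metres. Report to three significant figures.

h_f ≈ 3.98 m

V = 4Q/(πD²) = 4·0.160/(π·0.325²) = 1.929 m/s
h_f = f(L/D)V²/(2g) = 0.01710·(399/0.325)·1.929²/(2·9.81) = 3.980 m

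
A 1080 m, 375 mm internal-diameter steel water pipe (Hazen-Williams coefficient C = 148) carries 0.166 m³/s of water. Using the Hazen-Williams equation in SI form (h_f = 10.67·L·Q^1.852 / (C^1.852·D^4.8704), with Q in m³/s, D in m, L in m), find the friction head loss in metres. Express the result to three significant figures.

h_f = 10.67·1080·0.166^1.852 / (148^1.852·0.375^4.8704) = 4.705 m

h_f ≈ 4.70 m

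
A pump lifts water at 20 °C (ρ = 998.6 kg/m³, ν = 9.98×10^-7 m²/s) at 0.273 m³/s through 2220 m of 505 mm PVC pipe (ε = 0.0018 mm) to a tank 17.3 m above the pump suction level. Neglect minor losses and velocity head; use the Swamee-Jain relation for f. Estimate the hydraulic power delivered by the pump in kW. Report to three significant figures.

V = 4Q/(πD²) = 1.363 m/s; Re = 6.90×10^5; ε/D = 3.56×10^-6; f = 0.01244
h_f = f(L/D)V²/2g = 5.178 m
Total head H = z + h_f = 17.3 + 5.178 = 22.48 m
P_hyd = ρgQH = 998.6·9.81·0.273·22.48 = 60.11 kW

P_hyd ≈ 60.1 kW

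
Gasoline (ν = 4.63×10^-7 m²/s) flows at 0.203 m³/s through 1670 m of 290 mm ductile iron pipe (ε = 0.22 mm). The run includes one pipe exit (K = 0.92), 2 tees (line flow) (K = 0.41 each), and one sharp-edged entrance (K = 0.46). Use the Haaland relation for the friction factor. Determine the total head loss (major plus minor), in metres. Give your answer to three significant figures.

H_L ≈ 52.6 m

V = 4Q/(πD²) = 3.073 m/s; V²/2g = 0.4814 m
Re = 1.92×10^6, ε/D = 7.59×10^-4 → f = 0.01859 (Haaland)
Major: h_f = f(L/D)·V²/2g = 0.01859·5759·0.4814 = 51.53 m
Minor: ΣK = 2.20; h_m = ΣK·V²/2g = 1.059 m
Total H_L = 51.53 + 1.059 = 52.59 m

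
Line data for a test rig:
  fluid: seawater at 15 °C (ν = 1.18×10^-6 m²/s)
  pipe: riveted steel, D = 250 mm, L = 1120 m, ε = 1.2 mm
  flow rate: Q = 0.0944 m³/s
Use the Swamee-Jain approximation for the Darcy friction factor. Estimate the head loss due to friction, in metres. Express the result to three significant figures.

V = 4Q/(πD²) = 4·0.0944/(π·0.250²) = 1.923 m/s
Re = VD/ν = 1.923·0.250/1.18×10^-6 = 4.07×10^5 → turbulent
ε/D = 1.2/250 = 0.00480
Swamee-Jain: f = 0.03035
h_f = f(L/D)V²/(2g) = 0.03035·(1120/0.250)·1.923²/(2·9.81) = 25.63 m

h_f ≈ 25.6 m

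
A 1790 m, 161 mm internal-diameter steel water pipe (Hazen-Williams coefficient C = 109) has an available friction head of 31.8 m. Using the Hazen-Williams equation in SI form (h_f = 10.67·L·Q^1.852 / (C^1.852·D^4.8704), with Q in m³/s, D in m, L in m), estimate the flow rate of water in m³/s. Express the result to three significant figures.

Q ≈ 0.0283 m³/s

Rearranging: Q = [h_f·C^1.852·D^4.8704 / (10.67·L)]^(1/1.852)
Q = [31.8·109^1.852·0.161^4.8704 / (10.67·1790)]^0.540 = 0.02826 m³/s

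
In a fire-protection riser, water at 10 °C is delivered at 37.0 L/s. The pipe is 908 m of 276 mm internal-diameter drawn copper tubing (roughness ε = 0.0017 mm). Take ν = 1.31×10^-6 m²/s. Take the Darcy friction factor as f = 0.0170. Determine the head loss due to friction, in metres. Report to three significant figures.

h_f ≈ 1.09 m

V = 4Q/(πD²) = 4·0.0370/(π·0.276²) = 0.6184 m/s
h_f = f(L/D)V²/(2g) = 0.01700·(908/0.276)·0.6184²/(2·9.81) = 1.090 m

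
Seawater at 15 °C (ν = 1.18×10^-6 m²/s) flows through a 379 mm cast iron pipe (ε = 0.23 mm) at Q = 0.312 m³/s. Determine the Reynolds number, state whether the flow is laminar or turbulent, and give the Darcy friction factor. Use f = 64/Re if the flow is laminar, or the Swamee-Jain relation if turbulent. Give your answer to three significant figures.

V = 4Q/(πD²) = 2.766 m/s
Re = VD/ν = 2.766·0.379/1.18×10^-6 = 8.88×10^5
Re > 4000 → turbulent; ε/D = 6.07×10^-4
Swamee-Jain: f = 0.01804

Re ≈ 8.88×10^5; turbulent; f ≈ 0.0180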